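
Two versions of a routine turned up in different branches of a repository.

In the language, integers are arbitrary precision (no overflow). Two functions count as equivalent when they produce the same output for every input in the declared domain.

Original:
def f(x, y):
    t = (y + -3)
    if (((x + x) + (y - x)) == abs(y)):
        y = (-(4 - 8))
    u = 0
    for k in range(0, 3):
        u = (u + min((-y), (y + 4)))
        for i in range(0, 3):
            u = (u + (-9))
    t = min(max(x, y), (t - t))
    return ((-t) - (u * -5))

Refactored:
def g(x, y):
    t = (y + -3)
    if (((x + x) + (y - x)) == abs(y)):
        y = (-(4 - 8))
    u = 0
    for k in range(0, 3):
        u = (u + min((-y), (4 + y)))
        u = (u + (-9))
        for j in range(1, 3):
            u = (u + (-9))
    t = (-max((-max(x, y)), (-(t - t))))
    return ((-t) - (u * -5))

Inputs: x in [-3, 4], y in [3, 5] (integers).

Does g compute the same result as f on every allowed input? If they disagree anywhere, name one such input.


Equivalent — the differences include statement counts differ; also local variable names differ; also loop structure differs; also min/max/abs usage differs; also constant usage differs; also arithmetic usage differs, yet no declared input distinguishes the two.
Spot check at x=-1, y=3 — f: t = 0; (((x + x) + (y - x)) == abs(y)) -> false; u = 0; [k=0]; u = -3; [i=0]; u = -12; [i=1]; u = -21; [i=2]; u = -30; [k=1]; u = -33; [i=0]; u = -42; [i=1]; u = -51; [i=2]; u = -60; [k=2]; u = -63; [i=0]; u = -72; [i=1]; u = -81; [i=2]; u = -90; t = 0; return -450. g: t = 0; (((x + x) + (y - x)) == abs(y)) -> false; u = 0; [k=0]; u = -3; u = -12; [j=1]; u = -21; [j=2]; u = -30; [k=1]; u = -33; u = -42; [j=1]; u = -51; [j=2]; u = -60; [k=2]; u = -63; u = -72; [j=1]; u = -81; [j=2]; u = -90; t = 0; return -450. Both give -450.
Sweeping the whole domain (24 inputs) finds no disagreement.
verdict: equivalent


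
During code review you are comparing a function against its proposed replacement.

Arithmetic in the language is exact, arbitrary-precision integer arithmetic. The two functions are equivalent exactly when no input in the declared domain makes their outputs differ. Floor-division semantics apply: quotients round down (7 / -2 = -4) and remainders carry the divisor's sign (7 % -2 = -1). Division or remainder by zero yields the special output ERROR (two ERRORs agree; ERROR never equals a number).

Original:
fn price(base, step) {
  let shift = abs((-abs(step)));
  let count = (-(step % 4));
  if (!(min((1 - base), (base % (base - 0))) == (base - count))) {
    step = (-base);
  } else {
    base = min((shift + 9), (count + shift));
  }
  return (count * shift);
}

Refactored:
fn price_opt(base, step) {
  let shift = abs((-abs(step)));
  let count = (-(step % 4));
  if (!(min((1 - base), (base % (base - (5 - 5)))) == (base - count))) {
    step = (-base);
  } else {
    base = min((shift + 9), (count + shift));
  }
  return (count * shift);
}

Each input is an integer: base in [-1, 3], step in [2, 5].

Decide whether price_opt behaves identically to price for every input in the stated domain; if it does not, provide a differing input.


The two are interchangeable: constant usage differs, plus arithmetic usage differs, and every declared input agrees.
As a probe, take base=0, step=5: price runs shift = 5; count = -1; division by zero -> ERROR; price_opt runs shift = 5; count = -1; division by zero -> ERROR; both end at ERROR.
An exhaustive pass over the 20 declared inputs shows identical outputs.
verdict: equivalent


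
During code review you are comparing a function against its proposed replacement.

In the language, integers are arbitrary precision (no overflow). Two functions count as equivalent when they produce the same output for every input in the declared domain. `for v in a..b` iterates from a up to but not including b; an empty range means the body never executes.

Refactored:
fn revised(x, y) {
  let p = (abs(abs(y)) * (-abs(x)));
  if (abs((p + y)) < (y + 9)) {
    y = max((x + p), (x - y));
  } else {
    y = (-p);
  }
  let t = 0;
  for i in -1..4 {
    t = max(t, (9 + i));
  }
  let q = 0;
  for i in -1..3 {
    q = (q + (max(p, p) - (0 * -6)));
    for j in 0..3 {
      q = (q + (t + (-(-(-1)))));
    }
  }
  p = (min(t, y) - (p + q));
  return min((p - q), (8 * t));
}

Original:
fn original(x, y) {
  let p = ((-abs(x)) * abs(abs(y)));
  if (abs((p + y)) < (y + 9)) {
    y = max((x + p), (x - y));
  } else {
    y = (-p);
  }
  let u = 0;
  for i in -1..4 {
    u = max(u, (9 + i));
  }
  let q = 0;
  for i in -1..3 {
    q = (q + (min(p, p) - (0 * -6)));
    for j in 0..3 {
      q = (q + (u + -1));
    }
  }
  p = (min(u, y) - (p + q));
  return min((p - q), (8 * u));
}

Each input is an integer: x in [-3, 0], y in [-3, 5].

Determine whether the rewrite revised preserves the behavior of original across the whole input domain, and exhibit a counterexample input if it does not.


Although `min(p, p)` became `max(p, p)`, no input in the stated domain can expose it; all 36 inputs agree.
verdict: equivalent


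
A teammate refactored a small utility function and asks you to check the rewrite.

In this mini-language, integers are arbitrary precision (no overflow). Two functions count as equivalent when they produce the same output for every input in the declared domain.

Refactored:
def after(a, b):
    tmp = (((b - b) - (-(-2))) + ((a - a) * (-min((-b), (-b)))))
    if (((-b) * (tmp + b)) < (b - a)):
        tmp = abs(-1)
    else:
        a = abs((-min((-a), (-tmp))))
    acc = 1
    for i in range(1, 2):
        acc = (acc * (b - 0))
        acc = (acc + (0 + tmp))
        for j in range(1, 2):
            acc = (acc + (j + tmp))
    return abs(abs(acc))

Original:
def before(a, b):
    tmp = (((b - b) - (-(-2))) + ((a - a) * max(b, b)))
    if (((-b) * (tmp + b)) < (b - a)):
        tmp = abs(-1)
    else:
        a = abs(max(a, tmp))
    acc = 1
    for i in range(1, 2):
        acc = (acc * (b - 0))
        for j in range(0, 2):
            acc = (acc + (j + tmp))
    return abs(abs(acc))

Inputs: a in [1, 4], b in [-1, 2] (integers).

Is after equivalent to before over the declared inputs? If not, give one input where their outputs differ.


Differences: constant usage differs; arithmetic usage differs; min/max/abs usage differs; loop structure differs; statement counts differ — yet all 16 inputs agree.
verdict: equivalent


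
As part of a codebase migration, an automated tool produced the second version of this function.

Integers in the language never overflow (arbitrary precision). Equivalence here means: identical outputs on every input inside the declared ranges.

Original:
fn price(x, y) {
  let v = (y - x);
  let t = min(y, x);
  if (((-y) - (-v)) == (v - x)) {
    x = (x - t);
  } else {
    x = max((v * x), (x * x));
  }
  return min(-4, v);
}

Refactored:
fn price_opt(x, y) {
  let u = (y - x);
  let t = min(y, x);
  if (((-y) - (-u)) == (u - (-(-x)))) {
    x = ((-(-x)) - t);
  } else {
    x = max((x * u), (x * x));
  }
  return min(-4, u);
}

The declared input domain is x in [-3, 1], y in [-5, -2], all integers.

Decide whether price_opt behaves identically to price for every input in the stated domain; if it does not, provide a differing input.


Equivalent — the differences include local variable names differ, yet no declared input distinguishes the two.
Tracing x=-1, y=-2: price: v becomes -1; next t becomes -2; next (((-y) - (-v)) == (v - x)) evaluates to false; next x becomes 1; next final value -4 | price_opt: u becomes -1; next t becomes -2; next (((-y) - (-u)) == (u - (-(-x)))) evaluates to false; next x becomes 1; next final value -4 — matching result -4.
Checked all 20 inputs in the declared domain: the outputs agree on every one.
verdict: equivalent


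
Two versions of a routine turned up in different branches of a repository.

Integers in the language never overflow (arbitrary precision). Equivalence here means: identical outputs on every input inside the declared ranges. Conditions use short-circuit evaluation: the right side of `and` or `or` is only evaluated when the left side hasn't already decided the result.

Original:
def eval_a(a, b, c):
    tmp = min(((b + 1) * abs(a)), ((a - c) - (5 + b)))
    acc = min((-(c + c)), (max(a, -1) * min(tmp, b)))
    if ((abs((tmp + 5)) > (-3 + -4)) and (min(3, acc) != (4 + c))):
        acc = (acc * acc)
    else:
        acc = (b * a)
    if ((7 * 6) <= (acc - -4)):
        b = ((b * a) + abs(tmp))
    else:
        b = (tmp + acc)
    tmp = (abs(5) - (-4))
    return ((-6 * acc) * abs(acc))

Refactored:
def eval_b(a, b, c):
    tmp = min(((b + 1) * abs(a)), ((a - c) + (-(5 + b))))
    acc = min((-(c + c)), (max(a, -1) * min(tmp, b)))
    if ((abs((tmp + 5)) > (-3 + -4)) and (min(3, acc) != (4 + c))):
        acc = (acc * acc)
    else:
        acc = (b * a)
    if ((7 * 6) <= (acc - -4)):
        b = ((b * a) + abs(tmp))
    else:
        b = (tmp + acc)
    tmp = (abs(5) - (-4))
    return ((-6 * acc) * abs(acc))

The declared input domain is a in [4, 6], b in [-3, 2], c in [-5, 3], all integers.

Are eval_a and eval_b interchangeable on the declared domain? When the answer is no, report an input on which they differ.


Differences: arithmetic usage differs — yet all 162 inputs agree.
verdict: equivalent


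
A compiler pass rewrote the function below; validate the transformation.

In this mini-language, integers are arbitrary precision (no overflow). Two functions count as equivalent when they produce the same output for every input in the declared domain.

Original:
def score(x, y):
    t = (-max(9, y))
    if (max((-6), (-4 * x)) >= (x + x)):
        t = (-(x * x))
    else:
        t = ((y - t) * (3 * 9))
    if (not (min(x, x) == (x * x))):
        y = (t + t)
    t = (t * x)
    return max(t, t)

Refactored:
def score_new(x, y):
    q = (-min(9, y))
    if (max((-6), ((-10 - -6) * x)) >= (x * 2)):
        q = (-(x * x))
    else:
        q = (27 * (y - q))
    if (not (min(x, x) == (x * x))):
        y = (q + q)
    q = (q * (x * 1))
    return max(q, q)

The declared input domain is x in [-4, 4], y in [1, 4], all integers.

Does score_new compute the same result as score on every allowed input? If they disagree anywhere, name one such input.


The rewrite breaks on x=1, y=1, where the results are 270 and 54.
score: t=-9, then (max((-6), (-4 * x)) >= (x + x)) is false, then t=270, then (not (min(x, x) == (x * x))) is false, then t=270, then returns 270
score_new: q=-1, then (max((-6), ((-10 - -6) * x)) >= (x * 2)) is false, then q=54, then (not (min(x, x) == (x * x))) is false, then q=54, then returns 54
verdict: not equivalent; witness: x=1, y=1


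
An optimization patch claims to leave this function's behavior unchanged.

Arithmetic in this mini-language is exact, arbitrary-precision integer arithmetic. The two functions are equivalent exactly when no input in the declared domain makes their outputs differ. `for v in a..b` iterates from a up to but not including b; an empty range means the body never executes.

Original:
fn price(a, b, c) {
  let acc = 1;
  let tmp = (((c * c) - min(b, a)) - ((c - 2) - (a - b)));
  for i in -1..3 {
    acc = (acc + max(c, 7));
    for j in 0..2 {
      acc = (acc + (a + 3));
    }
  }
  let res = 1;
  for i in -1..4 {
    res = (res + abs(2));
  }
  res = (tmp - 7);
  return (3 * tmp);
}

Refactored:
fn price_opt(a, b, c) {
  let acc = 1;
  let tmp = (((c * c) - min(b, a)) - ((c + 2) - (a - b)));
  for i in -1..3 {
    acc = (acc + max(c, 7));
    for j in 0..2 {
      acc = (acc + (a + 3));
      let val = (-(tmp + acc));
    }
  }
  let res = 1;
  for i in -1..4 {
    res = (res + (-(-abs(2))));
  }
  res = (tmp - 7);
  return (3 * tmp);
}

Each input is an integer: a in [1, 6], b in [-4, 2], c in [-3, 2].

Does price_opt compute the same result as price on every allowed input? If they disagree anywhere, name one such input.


Not equivalent: a=1, b=-4, c=-3 separates them (69 vs 57).
price: acc = 1; tmp = 23; [i=-1]; acc = 8; [j=0]; acc = 12; [j=1]; acc = 16; [i=0]; acc = 23; [j=0]; acc = 27; [j=1]; acc = 31; [i=1]; acc = 38; [j=0]; acc = 42; [j=1]; acc = 46; [i=2]; acc = 53; [j=0]; acc = 57; [j=1]; acc = 61; res = 1; [i=-1]; res = 3; [i=0]; res = 5; [i=1]; res = 7; [i=2]; res = 9; [i=3]; res = 11; res = 16; return 69
price_opt: acc = 1; tmp = 19; [i=-1]; acc = 8; [j=0]; acc = 12; val = -31; [j=1]; acc = 16; val = -35; [i=0]; acc = 23; [j=0]; acc = 27; val = -46; [j=1]; acc = 31; val = -50; [i=1]; acc = 38; [j=0]; acc = 42; val = -61; [j=1]; acc = 46; val = -65; [i=2]; acc = 53; [j=0]; acc = 57; val = -76; [j=1]; acc = 61; val = -80; res = 1; [i=-1]; res = 3; [i=0]; res = 5; [i=1]; res = 7; [i=2]; res = 9; [i=3]; res = 11; res = 12; return 57
verdict: not equivalent; witness: a=1, b=-4, c=-3


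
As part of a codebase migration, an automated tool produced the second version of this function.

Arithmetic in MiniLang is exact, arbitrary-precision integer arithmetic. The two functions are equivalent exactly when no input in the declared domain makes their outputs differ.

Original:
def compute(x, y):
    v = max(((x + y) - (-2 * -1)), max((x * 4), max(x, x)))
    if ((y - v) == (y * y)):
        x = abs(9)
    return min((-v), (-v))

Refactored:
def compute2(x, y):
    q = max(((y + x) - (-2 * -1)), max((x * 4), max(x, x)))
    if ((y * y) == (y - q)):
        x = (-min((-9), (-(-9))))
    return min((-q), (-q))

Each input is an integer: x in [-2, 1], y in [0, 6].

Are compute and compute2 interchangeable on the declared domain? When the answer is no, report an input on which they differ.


Reading the diff, among the changes: constant usage differs, plus min/max/abs usage differs, plus local variable names differ.
One worked example (x=-1, y=3) — compute: v := 0 | ((y - v) == (y * y)): false | result 0; compute2: q := 0 | ((y * y) == (y - q)): false | result 0; agreement on 0.
Every one of the 28 inputs gives matching results.
verdict: equivalent


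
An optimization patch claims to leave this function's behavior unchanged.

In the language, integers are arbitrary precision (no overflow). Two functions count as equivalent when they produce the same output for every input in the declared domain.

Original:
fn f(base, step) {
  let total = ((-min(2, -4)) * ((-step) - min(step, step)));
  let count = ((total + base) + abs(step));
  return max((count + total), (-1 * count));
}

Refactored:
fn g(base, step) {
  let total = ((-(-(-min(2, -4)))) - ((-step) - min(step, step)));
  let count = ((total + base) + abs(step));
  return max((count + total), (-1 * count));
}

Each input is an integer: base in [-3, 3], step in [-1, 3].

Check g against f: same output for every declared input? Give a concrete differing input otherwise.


These are not equivalent — on base=-3, step=-1 the outputs split (14 vs 2).
f: total=8, then count=6, then returns 14
g: total=2, then count=0, then returns 2
verdict: not equivalent; witness: base=-3, step=-1


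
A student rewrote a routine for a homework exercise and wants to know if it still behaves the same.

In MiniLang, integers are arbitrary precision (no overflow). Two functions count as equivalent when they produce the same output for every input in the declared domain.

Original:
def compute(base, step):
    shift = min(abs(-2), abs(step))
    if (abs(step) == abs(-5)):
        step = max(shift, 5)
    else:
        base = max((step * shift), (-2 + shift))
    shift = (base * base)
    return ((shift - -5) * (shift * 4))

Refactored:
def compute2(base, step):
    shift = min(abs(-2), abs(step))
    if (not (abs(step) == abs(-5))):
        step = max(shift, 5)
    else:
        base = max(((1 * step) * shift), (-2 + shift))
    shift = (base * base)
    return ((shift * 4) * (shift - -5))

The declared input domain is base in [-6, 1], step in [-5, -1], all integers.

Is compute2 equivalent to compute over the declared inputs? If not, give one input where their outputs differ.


At base=-6, step=-5: compute gives 5904, compute2 gives 0.
verdict: not equivalent; witness: base=-6, step=-5


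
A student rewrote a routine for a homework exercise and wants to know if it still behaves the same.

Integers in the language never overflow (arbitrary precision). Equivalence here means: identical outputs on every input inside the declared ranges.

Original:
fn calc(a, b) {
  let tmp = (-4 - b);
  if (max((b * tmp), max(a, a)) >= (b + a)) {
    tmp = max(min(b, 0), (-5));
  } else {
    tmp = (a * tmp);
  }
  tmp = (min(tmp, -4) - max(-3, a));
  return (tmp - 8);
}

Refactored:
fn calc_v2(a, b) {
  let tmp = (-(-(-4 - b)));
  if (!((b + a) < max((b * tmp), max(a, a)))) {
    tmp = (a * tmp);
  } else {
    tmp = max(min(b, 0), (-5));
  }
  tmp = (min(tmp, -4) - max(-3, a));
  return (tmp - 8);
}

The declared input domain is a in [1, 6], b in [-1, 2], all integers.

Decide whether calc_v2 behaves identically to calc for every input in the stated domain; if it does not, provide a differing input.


These are not equivalent — on a=2, b=0 the outputs split (-14 vs -18).
calc: tmp = -4; (max((b * tmp), max(a, a)) >= (b + a)) -> true; tmp = 0; tmp = -6; return -14
calc_v2: tmp = -4; (!((b + a) < max((b * tmp), max(a, a)))) -> true; tmp = -8; tmp = -10; return -18
verdict: not equivalent; witness: a=2, b=0


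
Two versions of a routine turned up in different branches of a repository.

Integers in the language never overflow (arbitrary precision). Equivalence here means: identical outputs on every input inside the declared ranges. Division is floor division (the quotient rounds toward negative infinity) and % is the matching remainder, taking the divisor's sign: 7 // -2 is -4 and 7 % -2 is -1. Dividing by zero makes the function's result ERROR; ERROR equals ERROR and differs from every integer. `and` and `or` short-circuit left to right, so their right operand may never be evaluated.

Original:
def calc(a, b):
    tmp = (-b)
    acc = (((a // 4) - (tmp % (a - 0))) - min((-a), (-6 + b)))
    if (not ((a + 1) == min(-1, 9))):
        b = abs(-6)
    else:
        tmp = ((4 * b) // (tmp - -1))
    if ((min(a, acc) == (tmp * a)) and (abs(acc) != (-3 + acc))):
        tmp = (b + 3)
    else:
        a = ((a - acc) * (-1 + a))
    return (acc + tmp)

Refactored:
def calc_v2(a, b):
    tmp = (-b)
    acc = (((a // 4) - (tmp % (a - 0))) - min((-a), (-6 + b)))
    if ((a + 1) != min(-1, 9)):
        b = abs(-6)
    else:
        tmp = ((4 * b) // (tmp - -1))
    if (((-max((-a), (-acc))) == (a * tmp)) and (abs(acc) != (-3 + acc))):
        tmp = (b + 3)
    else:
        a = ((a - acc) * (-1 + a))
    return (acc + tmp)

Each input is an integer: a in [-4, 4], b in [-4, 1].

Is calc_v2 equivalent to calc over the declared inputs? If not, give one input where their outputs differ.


This is a faithful refactor — boolean connective usage differs; and comparison usage differs; and min/max/abs usage differs, but the computed results match everywhere.
Spot check at a=-3, b=-2 — calc: tmp=2, then acc=8, then (not ((a + 1) == min(-1, 9))) is true, then b=6, then ((min(a, acc) == (tmp * a)) and (abs(acc) != (-3 + acc))) is false, then a=44, then returns 10. calc_v2: tmp=2, then acc=8, then ((a + 1) != min(-1, 9)) is true, then b=6, then (((-max((-a), (-acc))) == (a * tmp)) and (abs(acc) != (-3 + acc))) is false, then a=44, then returns 10. Both give 10.
Across all 54 domain points the two functions coincide.
verdict: equivalent


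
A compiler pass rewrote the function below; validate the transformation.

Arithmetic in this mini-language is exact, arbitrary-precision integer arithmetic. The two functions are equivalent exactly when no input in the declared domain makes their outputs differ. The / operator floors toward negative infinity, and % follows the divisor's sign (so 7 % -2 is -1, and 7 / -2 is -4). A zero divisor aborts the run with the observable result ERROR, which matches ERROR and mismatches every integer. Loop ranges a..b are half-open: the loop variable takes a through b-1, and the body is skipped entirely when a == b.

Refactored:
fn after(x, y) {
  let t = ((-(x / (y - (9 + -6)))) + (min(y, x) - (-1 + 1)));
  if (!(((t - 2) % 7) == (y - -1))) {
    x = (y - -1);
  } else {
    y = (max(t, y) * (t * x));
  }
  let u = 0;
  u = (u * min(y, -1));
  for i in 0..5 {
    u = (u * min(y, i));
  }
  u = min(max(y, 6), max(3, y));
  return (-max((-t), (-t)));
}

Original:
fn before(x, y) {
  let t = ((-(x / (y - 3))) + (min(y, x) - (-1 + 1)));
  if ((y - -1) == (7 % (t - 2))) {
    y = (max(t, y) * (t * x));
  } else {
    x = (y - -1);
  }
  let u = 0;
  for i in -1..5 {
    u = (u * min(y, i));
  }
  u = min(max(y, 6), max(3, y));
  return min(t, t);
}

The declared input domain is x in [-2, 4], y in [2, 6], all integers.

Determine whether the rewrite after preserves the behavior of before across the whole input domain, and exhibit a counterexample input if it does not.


These are not equivalent — on x=1, y=2 the outputs split (ERROR vs 2).
before: t = 2; division by zero -> ERROR
after: t = 2; (!(((t - 2) % 7) == (y - -1))) -> true; x = 3; u = 0; u = 0; [i=0]; u = 0; [i=1]; u = 0; [i=2]; u = 0; [i=3]; u = 0; [i=4]; u = 0; u = 3; return 2
verdict: not equivalent; witness: x=1, y=2


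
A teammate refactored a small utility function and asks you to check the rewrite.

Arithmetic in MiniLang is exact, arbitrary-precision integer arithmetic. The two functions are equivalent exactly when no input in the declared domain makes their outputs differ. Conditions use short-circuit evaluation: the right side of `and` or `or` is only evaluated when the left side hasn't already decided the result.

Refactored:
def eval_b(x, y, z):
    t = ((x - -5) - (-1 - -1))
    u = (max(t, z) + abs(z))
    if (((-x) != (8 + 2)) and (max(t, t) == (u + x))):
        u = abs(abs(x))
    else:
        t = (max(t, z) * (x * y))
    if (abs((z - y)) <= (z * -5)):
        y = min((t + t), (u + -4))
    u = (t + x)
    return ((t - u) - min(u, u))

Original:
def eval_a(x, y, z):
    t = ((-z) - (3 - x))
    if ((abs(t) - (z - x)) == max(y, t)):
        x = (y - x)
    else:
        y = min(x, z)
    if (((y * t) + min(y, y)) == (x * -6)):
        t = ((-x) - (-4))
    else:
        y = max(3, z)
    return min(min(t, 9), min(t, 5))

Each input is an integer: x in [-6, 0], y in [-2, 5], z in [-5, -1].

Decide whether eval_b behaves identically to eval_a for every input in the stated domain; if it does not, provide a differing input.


Evaluate both at x=-6, y=-2, z=-5.
eval_a: t=-4, then ((abs(t) - (z - x)) == max(y, t)) is false, then y=-6, then (((y * t) + min(y, y)) == (x * -6)) is false, then y=3, then returns -4
eval_b: t=-1, then u=4, then (((-x) != (8 + 2)) and (max(t, t) == (u + x))) is false, then t=-12, then (abs((z - y)) <= (z * -5)) is true, then y=-24, then u=-18, then returns 24
-4 vs 24 — the two versions disagree here.
verdict: not equivalent; witness: x=-6, y=-2, z=-5


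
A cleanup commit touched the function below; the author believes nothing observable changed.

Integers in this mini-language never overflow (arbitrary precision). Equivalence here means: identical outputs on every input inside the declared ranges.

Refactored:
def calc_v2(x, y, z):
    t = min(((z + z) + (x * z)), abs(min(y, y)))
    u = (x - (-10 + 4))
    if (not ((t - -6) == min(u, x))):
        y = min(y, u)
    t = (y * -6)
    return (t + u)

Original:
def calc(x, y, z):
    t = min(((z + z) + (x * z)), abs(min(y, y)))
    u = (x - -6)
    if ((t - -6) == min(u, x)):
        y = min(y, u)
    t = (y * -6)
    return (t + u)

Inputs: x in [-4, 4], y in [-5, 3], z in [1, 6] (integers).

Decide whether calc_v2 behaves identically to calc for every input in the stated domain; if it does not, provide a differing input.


Input x=-4, y=3, z=1: -16 from calc versus -10 from calc_v2.
verdict: not equivalent; witness: x=-4, y=3, z=1


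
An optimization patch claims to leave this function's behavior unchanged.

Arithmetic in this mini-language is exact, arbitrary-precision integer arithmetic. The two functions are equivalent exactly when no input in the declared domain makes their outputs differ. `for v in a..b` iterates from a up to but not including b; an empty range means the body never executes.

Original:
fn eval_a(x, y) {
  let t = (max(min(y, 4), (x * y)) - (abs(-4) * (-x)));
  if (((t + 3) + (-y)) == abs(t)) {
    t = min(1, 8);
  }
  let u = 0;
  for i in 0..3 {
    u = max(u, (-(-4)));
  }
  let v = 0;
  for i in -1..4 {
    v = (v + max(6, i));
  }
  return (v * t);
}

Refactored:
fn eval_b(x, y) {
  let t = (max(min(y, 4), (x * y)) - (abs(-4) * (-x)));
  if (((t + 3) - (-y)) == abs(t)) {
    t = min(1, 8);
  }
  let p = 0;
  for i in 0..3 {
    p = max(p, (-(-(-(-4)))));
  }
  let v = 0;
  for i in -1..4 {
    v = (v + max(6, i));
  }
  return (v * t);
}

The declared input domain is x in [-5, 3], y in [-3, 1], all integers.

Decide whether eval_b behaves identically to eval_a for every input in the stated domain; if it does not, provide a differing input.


Input x=-3, y=-3: 30 from eval_a versus -90 from eval_b.
verdict: not equivalent; witness: x=-3, y=-3


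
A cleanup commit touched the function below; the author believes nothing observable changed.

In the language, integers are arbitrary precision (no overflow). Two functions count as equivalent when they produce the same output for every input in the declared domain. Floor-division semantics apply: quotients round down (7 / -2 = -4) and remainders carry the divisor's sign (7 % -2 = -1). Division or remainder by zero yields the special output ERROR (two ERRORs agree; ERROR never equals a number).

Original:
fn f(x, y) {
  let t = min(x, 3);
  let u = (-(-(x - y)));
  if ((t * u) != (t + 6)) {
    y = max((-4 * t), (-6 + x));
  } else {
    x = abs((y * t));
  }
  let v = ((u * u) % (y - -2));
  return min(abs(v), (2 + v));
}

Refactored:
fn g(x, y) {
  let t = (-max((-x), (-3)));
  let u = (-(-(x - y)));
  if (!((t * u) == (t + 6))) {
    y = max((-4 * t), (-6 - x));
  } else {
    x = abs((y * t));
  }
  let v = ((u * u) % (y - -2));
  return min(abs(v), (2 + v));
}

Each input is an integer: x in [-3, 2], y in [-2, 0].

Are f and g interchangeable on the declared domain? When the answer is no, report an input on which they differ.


On input x=2, y=-1, f returns 1 while g returns -1.
verdict: not equivalent; witness: x=2, y=-1


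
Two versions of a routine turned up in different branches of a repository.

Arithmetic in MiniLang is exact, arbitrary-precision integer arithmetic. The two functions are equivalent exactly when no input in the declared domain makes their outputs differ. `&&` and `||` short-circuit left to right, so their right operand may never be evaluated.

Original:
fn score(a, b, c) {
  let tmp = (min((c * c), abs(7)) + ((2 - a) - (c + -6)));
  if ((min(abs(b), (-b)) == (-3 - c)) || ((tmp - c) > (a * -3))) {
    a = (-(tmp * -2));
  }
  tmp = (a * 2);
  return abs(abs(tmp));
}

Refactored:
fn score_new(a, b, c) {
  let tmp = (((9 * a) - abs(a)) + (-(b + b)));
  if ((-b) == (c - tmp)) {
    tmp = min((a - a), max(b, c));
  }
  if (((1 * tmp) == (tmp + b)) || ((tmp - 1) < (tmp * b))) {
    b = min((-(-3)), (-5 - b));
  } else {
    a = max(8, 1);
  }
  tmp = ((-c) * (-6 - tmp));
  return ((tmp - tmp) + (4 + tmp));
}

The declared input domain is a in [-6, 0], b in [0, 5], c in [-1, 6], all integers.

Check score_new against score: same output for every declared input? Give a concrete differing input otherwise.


Evaluate both at a=-6, b=0, c=-1.
score: tmp=16, then ((min(abs(b), (-b)) == (-3 - c)) || ((tmp - c) > (a * -3))) is false, then tmp=-12, then returns 12
score_new: tmp=-60, then ((-b) == (c - tmp)) is false, then (((1 * tmp) == (tmp + b)) || ((tmp - 1) < (tmp * b))) is true, then b=-5, then tmp=54, then returns 58
12 and 58 differ, so these are not the same function on this domain.
verdict: not equivalent; witness: a=-6, b=0, c=-1


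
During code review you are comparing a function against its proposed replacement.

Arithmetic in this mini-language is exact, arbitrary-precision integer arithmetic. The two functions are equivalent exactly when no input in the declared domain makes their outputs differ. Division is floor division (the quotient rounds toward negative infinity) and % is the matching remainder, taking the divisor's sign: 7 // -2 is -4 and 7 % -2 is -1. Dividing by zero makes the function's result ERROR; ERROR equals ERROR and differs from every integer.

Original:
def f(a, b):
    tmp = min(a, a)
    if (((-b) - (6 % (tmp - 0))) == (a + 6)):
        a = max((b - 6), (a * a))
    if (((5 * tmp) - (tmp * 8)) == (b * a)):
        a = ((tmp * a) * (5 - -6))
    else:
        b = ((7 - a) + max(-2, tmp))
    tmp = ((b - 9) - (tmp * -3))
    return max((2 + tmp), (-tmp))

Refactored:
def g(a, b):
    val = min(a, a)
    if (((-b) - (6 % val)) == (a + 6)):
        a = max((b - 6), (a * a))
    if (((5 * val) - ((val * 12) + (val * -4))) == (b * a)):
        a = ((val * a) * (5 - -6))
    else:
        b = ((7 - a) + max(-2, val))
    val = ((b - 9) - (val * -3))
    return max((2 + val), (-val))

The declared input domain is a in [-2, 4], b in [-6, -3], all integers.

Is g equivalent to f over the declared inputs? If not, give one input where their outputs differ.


Equivalent — the differences include constant usage differs, local variable names differ, arithmetic usage differs, yet no declared input distinguishes the two.
Spot check at a=1, b=-3 — f: tmp := 1 | (((-b) - (6 % (tmp - 0))) == (a + 6)): false | (((5 * tmp) - (tmp * 8)) == (b * a)): true | a := 11 | tmp := -9 | result 9. g: val := 1 | (((-b) - (6 % val)) == (a + 6)): false | (((5 * val) - ((val * 12) + (val * -4))) == (b * a)): true | a := 11 | val := -9 | result 9. Both give 9.
Sweeping the whole domain (28 inputs) finds no disagreement.
verdict: equivalent


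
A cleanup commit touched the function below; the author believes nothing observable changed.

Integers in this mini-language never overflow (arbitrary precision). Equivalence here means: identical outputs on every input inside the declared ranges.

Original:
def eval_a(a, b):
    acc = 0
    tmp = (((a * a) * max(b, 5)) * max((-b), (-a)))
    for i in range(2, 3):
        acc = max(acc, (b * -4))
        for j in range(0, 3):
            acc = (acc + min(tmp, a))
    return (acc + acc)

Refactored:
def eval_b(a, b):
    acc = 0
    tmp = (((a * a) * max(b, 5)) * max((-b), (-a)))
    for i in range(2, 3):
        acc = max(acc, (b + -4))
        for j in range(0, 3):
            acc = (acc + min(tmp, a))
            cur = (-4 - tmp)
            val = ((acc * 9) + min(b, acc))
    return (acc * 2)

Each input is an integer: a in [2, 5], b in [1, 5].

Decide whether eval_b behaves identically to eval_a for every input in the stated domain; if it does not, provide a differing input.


The rewrite breaks on a=2, b=5, where the results are -240 and -238.
eval_a: acc becomes 0; next tmp becomes -40; next at i=2:; next acc becomes 0; next at j=0:; next acc becomes -40; next at j=1:; next acc becomes -80; next at j=2:; next acc becomes -120; next final value -240
eval_b: acc becomes 0; next tmp becomes -40; next at i=2:; next acc becomes 1; next at j=0:; next acc becomes -39; next cur becomes 36; next val becomes -390; next at j=1:; next acc becomes -79; next cur becomes 36; next val becomes -790; next at j=2:; next acc becomes -119; next cur becomes 36; next val becomes -1190; next final value -238
verdict: not equivalent; witness: a=2, b=5


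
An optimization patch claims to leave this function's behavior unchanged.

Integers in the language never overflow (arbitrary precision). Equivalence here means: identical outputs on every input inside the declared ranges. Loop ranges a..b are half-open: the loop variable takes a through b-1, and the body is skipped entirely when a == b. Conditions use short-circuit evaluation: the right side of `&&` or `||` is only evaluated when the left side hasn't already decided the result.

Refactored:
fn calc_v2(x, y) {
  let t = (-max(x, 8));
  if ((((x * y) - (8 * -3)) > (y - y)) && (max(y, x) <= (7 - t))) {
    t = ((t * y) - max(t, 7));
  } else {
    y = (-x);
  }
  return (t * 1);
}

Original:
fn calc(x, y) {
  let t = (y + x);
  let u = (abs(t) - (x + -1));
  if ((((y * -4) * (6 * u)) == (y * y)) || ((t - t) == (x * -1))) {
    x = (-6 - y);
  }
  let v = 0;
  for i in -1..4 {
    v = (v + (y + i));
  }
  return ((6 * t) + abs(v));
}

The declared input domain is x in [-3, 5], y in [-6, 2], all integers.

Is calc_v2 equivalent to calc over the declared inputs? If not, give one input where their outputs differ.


There is a counterexample at x=-3, y=-6: -29 on one side, 41 on the other.
calc: t=-9, then u=13, then ((((y * -4) * (6 * u)) == (y * y)) || ((t - t) == (x * -1))) is false, then v=0, then (i=-1), then v=-7, then (i=0), then v=-13, then (i=1), then v=-18, then (i=2), then v=-22, then (i=3), then v=-25, then returns -29
calc_v2: t=-8, then ((((x * y) - (8 * -3)) > (y - y)) && (max(y, x) <= (7 - t))) is true, then t=41, then returns 41
verdict: not equivalent; witness: x=-3, y=-6


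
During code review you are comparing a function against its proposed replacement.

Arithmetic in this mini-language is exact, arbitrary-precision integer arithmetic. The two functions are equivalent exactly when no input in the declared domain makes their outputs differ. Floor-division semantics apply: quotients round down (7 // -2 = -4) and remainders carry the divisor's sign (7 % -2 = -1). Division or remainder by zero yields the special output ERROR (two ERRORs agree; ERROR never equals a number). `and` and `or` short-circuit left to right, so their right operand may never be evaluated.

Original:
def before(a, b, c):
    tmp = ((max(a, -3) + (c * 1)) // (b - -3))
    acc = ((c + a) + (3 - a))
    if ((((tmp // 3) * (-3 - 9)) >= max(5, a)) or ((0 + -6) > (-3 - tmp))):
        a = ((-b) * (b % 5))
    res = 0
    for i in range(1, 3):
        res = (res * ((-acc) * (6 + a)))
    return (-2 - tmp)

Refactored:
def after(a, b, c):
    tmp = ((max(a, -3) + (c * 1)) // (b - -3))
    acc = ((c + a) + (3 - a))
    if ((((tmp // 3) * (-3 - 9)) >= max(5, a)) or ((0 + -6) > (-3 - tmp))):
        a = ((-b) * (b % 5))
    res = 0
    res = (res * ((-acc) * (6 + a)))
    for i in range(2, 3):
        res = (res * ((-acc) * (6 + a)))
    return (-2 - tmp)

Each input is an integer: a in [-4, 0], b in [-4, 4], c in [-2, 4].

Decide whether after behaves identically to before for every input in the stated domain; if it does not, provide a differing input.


Behavior is preserved: although statement counts differ; also arithmetic usage differs; also loop structure differs; also constant usage differs, the outputs never diverge.
Tracing a=-1, b=-1, c=0: before: tmp = -1; acc = 3; ((((tmp // 3) * (-3 - 9)) >= max(5, a)) or ((0 + -6) > (-3 - tmp))) -> true; a = 4; res = 0; [i=1]; res = 0; [i=2]; res = 0; return -1 | after: tmp = -1; acc = 3; ((((tmp // 3) * (-3 - 9)) >= max(5, a)) or ((0 + -6) > (-3 - tmp))) -> true; a = 4; res = 0; res = 0; [i=2]; res = 0; return -1 — matching result -1.
Checked all 315 inputs in the declared domain: the outputs agree on every one.
verdict: equivalent


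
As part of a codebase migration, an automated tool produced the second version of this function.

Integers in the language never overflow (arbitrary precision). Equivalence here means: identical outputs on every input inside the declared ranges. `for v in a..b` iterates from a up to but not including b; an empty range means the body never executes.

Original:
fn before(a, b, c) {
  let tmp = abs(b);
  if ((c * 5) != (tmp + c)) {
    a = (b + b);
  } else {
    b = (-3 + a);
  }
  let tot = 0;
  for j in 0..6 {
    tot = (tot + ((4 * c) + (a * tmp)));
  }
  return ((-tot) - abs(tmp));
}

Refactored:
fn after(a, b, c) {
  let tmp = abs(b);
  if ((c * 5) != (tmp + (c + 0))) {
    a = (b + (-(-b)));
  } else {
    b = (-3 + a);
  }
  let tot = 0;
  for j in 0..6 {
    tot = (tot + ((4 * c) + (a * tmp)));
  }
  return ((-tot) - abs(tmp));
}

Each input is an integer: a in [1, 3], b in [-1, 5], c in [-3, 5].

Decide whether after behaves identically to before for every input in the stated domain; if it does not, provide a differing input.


Behavior is preserved: although arithmetic usage differs; and constant usage differs, the outputs never diverge.
As a probe, take a=3, b=1, c=2: before runs tmp becomes 1; next ((c * 5) != (tmp + c)) evaluates to true; next a becomes 2; next tot becomes 0; next at j=0:; next tot becomes 10; next at j=1:; next tot becomes 20; next at j=2:; next tot becomes 30; next at j=3:; next tot becomes 40; next at j=4:; next tot becomes 50; next at j=5:; next tot becomes 60; next final value -61; after runs tmp becomes 1; next ((c * 5) != (tmp + (c + 0))) evaluates to true; next a becomes 2; next tot becomes 0; next at j=0:; next tot becomes 10; next at j=1:; next tot becomes 20; next at j=2:; next tot becomes 30; next at j=3:; next tot becomes 40; next at j=4:; next tot becomes 50; next at j=5:; next tot becomes 60; next final value -61; both end at -61.
Every one of the 189 inputs gives matching results.
verdict: equivalent


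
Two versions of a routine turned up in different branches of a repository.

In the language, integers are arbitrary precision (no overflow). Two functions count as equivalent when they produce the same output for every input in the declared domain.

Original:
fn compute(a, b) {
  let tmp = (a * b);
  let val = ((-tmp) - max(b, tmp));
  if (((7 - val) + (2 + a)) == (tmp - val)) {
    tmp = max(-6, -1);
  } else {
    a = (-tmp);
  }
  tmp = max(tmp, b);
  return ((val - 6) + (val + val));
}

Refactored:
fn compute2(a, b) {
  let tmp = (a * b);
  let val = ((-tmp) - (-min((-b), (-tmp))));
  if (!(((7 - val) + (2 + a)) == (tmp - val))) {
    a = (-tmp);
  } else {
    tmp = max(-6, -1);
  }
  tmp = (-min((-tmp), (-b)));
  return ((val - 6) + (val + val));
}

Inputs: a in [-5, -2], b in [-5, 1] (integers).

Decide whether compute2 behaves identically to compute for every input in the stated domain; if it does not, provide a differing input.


Side by side, the visible changes include: boolean connective usage differs, min/max/abs usage differs.
Spot check at a=-3, b=0 — compute: tmp=0, then val=0, then (((7 - val) + (2 + a)) == (tmp - val)) is false, then a=0, then tmp=0, then returns -6. compute2: tmp=0, then val=0, then (!(((7 - val) + (2 + a)) == (tmp - val))) is true, then a=0, then tmp=0, then returns -6. Both give -6.
Every one of the 28 inputs gives matching results.
verdict: equivalent


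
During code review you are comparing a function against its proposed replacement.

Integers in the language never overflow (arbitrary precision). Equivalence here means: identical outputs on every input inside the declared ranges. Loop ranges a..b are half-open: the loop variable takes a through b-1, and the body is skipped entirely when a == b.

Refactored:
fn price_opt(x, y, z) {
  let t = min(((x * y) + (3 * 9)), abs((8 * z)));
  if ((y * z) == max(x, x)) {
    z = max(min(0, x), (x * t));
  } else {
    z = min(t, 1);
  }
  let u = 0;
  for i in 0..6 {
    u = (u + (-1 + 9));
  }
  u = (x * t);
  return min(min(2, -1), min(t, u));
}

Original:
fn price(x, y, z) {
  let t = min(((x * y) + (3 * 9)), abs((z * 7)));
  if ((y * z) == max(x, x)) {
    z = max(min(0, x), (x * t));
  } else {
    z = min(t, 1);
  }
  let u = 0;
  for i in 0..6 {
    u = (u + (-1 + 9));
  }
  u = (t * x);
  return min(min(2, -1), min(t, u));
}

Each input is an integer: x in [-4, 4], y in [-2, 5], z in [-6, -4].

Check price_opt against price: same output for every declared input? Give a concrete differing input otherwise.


There is a counterexample at x=-4, y=-2, z=-4: -112 on one side, -128 on the other.
price: t := 28 | ((y * z) == max(x, x)): false | z := 1 | u := 0 | iter i=0: | u := 8 | iter i=1: | u := 16 | iter i=2: | u := 24 | iter i=3: | u := 32 | iter i=4: | u := 40 | iter i=5: | u := 48 | u := -112 | result -112
price_opt: t := 32 | ((y * z) == max(x, x)): false | z := 1 | u := 0 | iter i=0: | u := 8 | iter i=1: | u := 16 | iter i=2: | u := 24 | iter i=3: | u := 32 | iter i=4: | u := 40 | iter i=5: | u := 48 | u := -128 | result -128
verdict: not equivalent; witness: x=-4, y=-2, z=-4


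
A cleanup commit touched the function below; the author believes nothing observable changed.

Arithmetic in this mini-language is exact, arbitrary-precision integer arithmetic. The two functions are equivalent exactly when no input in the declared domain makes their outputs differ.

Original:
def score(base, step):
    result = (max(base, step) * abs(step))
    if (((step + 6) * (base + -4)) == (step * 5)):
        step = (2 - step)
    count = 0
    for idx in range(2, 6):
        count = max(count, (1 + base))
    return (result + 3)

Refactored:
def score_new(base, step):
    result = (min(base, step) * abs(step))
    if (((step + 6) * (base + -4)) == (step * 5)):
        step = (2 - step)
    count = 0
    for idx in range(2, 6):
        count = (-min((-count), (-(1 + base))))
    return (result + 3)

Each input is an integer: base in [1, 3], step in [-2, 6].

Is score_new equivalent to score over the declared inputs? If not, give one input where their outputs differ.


There is a counterexample at base=1, step=-2: 5 on one side, -1 on the other.
score: result=2, then (((step + 6) * (base + -4)) == (step * 5)) is false, then count=0, then (idx=2), then count=2, then (idx=3), then count=2, then (idx=4), then count=2, then (idx=5), then count=2, then returns 5
score_new: result=-4, then (((step + 6) * (base + -4)) == (step * 5)) is false, then count=0, then (idx=2), then count=2, then (idx=3), then count=2, then (idx=4), then count=2, then (idx=5), then count=2, then returns -1
verdict: not equivalent; witness: base=1, step=-2
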